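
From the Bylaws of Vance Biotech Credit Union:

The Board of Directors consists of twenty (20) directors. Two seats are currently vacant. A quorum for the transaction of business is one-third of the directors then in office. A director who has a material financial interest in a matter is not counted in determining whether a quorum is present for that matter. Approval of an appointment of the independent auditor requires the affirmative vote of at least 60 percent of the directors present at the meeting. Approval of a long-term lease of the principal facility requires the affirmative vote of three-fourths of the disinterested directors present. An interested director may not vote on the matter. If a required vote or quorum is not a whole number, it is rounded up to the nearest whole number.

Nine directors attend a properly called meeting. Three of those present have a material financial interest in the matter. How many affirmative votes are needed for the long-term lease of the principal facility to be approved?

The long-term lease of the principal facility requires three-fourths of the disinterested directors present (9 − 3 = 6).
3/4 of 6 = 4.50, rounded up to 5.

5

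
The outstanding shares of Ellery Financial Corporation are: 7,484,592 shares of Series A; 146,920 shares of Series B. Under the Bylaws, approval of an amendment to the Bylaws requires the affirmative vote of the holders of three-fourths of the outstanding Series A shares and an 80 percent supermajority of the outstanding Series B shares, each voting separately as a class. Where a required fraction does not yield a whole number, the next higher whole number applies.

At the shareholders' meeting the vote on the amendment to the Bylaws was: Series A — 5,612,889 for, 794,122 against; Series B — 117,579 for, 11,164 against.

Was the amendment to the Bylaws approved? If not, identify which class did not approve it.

Not approved — the Series A shares did not give the required vote.

Series A: 3/4 of 7484592 = 5613444; 5,613,444 required, 5,612,889 in favor — not approved.
Series B: 4/5 of 146920 = 117536; 117,536 required, 117,579 in favor — approved.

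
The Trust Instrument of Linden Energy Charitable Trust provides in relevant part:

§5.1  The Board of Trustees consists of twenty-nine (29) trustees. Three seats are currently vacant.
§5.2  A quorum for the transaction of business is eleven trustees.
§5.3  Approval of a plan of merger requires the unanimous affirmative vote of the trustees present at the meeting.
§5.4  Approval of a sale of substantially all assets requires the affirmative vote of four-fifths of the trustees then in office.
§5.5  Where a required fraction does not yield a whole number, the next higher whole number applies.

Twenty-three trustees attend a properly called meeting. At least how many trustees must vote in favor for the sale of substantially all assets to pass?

The sale of substantially all assets requires four-fifths of the trustees then in office (26).
4/5 of 26 = 20.80, rounded up to 21.

21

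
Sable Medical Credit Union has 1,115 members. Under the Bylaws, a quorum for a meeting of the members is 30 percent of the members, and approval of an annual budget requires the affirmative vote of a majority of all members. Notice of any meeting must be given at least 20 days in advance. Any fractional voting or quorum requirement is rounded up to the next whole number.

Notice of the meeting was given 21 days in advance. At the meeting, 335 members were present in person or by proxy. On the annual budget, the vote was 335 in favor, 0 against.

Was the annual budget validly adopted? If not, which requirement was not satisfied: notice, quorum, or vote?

Notice: 21 days given; 20 required. Satisfied.
Quorum: 30% of 1,115 = 334.50, rounded up to 335; 335 present. Satisfied.
Vote: requires a majority of all members (1,115); a majority of 1115 is 558, so 558 needed; 335 in favor. Not satisfied.

Invalid — vote requirement not satisfied.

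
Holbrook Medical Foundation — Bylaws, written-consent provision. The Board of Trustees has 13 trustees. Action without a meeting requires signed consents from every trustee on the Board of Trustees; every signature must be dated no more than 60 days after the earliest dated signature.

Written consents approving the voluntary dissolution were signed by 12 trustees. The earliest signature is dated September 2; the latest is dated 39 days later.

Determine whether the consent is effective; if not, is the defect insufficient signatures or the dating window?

Signatures required: the unanimous vote of 13 — unanimous means all 13, so 13 needed; 12 signed. Insufficient.
Dating window: the latest signature is 39 days after the earliest; the limit is 60 days. Within the window.

Not effective — insufficient signatures.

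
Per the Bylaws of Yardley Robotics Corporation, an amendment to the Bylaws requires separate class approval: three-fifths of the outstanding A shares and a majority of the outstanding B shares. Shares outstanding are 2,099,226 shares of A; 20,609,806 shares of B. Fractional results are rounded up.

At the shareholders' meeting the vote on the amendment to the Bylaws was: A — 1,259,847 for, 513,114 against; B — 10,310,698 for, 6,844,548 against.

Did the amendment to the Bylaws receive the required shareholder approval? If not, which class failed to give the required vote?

Approved — every class gave the required vote.

A: 3/5 of 2099226 = 1259535.60, rounded up to 1259536; 1,259,536 required, 1,259,847 in favor — approved.
B: a majority of 20609806 is 10304904; 10,304,904 required, 10,310,698 in favor — approved.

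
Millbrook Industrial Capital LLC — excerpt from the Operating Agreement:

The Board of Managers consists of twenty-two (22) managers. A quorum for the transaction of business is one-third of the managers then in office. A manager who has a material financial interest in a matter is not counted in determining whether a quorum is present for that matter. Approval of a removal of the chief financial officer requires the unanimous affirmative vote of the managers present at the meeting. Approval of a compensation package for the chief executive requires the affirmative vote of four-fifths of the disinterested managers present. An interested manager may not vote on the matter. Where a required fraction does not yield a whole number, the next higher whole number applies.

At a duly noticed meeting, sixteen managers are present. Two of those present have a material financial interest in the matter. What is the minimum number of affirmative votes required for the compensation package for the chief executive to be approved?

The compensation package for the chief executive requires four-fifths of the disinterested managers present (16 − 2 = 14).
4/5 of 14 = 11.20, rounded up to 12.

12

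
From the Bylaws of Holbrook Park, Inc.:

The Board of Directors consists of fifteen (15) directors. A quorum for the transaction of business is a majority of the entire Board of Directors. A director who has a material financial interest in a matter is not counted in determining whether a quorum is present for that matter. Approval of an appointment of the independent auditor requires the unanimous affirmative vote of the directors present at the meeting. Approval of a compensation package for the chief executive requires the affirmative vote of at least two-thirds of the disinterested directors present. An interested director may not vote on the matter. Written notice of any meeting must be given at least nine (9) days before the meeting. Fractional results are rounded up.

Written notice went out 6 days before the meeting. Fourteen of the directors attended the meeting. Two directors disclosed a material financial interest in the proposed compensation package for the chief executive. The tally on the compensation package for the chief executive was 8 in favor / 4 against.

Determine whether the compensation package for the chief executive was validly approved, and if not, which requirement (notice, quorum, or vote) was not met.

Notice: 6 days given; 9 required (6 < 9). Not satisfied.
Quorum: 14 present, but the 2 interested directors do not count, leaving 12. Quorum is 8. Satisfied.
Vote: the compensation package for the chief executive requires two-thirds of the disinterested directors present (14 − 2 = 12). 2/3 of 12 = 8, so 8 affirmative votes are needed; 8 voted in favor. Satisfied.

Invalid — notice requirement not satisfied.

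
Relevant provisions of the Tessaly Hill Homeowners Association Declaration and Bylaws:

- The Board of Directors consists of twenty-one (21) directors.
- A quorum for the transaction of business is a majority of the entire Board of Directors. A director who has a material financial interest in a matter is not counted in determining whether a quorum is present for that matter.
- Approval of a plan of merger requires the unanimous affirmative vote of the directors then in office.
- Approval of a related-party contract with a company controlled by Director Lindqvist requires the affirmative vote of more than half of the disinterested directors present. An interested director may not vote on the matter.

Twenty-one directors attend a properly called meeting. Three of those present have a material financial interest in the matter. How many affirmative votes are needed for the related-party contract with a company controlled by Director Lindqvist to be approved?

10

The related-party contract with a company controlled by Director Lindqvist requires a majority of the disinterested directors present (21 − 3 = 18).
A majority of 18 is 10.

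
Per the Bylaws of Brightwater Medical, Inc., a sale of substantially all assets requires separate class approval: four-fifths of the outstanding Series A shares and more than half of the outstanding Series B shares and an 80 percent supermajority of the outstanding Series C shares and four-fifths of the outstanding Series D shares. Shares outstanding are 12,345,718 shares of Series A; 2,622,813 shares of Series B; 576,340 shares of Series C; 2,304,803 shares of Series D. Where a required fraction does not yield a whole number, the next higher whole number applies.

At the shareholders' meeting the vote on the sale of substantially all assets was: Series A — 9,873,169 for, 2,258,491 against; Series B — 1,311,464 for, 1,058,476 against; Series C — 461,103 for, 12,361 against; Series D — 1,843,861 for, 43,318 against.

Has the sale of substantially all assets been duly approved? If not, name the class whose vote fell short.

Not approved — the Series A shares did not give the required vote.

Series A: 4/5 of 12345718 = 9876574.40, rounded up to 9876575; 9,876,575 required, 9,873,169 in favor — not approved.
Series B: a majority of 2622813 is 1311407; 1,311,407 required, 1,311,464 in favor — approved.
Series C: 4/5 of 576340 = 461072; 461,072 required, 461,103 in favor — approved.
Series D: 4/5 of 2304803 = 1843842.40, rounded up to 1843843; 1,843,843 required, 1,843,861 in favor — approved.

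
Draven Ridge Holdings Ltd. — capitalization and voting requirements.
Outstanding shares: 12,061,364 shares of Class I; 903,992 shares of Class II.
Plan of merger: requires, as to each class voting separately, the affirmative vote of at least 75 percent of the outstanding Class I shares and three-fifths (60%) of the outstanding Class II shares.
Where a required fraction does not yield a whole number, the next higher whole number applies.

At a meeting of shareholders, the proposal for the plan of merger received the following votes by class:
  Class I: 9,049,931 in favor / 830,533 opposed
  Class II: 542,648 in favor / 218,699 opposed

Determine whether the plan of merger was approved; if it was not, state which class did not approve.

Class I: 3/4 of 12061364 = 9046023; 9,046,023 required, 9,049,931 in favor — approved.
Class II: 3/5 of 903992 = 542395.20, rounded up to 542396; 542,396 required, 542,648 in favor — approved.

Approved — every class gave the required vote.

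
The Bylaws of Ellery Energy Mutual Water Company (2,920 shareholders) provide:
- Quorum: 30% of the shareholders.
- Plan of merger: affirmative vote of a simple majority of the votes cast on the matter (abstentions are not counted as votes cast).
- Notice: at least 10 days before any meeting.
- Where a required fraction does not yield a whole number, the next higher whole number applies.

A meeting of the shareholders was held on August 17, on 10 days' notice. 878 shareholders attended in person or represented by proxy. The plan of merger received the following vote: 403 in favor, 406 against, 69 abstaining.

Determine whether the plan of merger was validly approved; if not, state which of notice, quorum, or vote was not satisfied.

Notice: 10 days given; 10 required. Satisfied.
Quorum: 30% of 2,920 = 876; 878 present. Satisfied.
Vote: requires a majority of the votes cast (878 − 69 abstaining = 809); a majority of 809 is 405, so 405 needed; 403 in favor. Not satisfied.

Invalid — vote requirement not satisfied.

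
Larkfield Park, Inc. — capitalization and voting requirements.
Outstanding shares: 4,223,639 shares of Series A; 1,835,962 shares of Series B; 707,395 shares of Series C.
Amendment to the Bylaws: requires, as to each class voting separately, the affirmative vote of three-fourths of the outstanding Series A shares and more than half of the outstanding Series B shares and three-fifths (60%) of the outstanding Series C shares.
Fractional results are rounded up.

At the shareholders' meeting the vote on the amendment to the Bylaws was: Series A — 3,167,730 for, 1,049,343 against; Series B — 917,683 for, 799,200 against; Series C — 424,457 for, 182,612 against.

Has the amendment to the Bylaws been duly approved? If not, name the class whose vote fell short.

Series A: 3/4 of 4223639 = 3167729.25, rounded up to 3167730; 3,167,730 required, 3,167,730 in favor — approved.
Series B: a majority of 1835962 is 917982; 917,982 required, 917,683 in favor — not approved.
Series C: 3/5 of 707395 = 424437; 424,437 required, 424,457 in favor — approved.

Not approved — the Series B shares did not give the required vote.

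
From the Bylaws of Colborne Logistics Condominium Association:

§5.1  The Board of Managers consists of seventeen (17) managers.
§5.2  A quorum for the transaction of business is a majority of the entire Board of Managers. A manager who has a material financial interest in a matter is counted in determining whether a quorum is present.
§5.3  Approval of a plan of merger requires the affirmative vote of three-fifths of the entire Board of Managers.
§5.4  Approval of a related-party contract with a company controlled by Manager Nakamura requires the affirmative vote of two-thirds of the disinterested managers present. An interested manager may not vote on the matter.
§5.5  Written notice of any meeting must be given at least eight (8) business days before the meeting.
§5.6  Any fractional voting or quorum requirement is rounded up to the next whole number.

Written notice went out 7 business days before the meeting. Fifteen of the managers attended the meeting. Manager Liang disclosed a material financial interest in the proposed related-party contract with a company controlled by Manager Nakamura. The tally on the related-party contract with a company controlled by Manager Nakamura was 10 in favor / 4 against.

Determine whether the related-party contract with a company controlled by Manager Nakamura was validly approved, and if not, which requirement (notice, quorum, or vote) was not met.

Notice: 7 business days given; 8 required (7 < 8). Not satisfied.
Quorum: 15 present (interested managers count toward quorum); quorum is 9. Satisfied.
Vote: the related-party contract with a company controlled by Manager Nakamura requires two-thirds of the disinterested managers present (15 − 1 = 14). 2/3 of 14 = 9.33, rounded up to 10, so 10 affirmative votes are needed; 10 voted in favor. Satisfied.

Invalid — notice requirement not satisfied.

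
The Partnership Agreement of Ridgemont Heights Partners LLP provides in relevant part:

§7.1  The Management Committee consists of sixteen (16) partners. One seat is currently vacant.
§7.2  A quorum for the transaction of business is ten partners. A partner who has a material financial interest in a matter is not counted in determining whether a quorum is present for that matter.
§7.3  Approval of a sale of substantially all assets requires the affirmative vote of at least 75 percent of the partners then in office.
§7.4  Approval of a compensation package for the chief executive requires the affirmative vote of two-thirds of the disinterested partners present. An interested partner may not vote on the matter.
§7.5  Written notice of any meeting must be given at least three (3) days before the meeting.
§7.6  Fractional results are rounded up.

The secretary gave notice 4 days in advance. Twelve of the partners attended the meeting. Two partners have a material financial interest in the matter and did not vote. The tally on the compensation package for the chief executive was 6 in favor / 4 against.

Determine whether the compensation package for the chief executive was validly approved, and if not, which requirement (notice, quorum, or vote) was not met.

Invalid — vote requirement not satisfied.

Notice: 4 days given; 3 required (4 ≥ 3). Satisfied.
Quorum: 12 present, but the 2 interested partners do not count, leaving 10. Quorum is 10. Satisfied.
Vote: the compensation package for the chief executive requires two-thirds of the disinterested partners present (12 − 2 = 10). 2/3 of 10 = 6.67, rounded up to 7, so 7 affirmative votes are needed; 6 voted in favor. Not satisfied.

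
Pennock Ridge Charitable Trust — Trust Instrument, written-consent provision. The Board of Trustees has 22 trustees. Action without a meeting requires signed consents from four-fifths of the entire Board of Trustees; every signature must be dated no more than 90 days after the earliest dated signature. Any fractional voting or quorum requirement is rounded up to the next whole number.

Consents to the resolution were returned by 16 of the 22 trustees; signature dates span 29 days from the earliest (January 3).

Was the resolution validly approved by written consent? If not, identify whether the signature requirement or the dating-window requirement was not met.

Signatures required: four-fifths of 22 — 4/5 of 22 = 17.60, rounded up to 18, so 18 needed; 16 signed. Insufficient.
Dating window: the latest signature is 29 days after the earliest; the limit is 90 days. Within the window.

Not effective — insufficient signatures.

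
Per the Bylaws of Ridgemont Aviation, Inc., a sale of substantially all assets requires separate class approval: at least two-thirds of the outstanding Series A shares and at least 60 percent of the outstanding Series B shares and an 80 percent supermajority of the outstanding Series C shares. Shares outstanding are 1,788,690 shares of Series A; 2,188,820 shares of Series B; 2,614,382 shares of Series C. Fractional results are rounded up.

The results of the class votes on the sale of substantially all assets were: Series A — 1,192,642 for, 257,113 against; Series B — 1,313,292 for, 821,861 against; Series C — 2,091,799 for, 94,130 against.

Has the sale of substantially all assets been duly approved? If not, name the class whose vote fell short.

Series A: 2/3 of 1788690 = 1192460; 1,192,460 required, 1,192,642 in favor — approved.
Series B: 3/5 of 2188820 = 1313292; 1,313,292 required, 1,313,292 in favor — approved.
Series C: 4/5 of 2614382 = 2091505.60, rounded up to 2091506; 2,091,506 required, 2,091,799 in favor — approved.

Approved — every class gave the required vote.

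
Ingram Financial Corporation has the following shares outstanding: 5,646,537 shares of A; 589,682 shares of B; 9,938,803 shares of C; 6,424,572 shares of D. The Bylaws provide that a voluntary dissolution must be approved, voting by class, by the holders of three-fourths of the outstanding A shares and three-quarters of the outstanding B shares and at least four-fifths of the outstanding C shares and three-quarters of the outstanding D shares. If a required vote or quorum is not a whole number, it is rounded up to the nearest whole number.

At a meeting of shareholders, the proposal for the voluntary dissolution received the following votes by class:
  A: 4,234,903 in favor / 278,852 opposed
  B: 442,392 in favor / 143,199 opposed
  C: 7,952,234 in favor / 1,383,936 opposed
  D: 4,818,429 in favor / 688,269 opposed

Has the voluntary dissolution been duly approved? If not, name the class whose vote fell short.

A: 3/4 of 5646537 = 4234902.75, rounded up to 4234903; 4,234,903 required, 4,234,903 in favor — approved.
B: 3/4 of 589682 = 442261.50, rounded up to 442262; 442,262 required, 442,392 in favor — approved.
C: 4/5 of 9938803 = 7951042.40, rounded up to 7951043; 7,951,043 required, 7,952,234 in favor — approved.
D: 3/4 of 6424572 = 4818429; 4,818,429 required, 4,818,429 in favor — approved.

Approved — every class gave the required vote.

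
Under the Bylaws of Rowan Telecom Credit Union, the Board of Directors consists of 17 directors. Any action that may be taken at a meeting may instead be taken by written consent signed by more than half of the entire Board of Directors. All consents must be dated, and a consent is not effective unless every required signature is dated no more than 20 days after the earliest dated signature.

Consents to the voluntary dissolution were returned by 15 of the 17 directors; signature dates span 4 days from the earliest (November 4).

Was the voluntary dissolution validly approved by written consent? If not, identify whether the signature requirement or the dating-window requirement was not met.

Signatures required: more than half of 17 — a majority of 17 is 9, so 9 needed; 15 signed. Sufficient.
Dating window: the latest signature is 4 days after the earliest; the limit is 20 days. Within the window.

Effective — both the signature and dating-window requirements are satisfied.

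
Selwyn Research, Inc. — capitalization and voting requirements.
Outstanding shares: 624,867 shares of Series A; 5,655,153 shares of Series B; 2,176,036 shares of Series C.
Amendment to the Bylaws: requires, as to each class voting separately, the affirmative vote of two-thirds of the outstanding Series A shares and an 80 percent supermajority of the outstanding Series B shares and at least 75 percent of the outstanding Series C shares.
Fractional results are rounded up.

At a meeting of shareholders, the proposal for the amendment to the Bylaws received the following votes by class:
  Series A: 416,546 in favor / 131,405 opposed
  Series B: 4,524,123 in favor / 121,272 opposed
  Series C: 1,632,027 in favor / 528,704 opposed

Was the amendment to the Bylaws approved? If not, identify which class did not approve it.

Not approved — the Series A shares did not give the required vote.

Series A: 2/3 of 624867 = 416578; 416,578 required, 416,546 in favor — not approved.
Series B: 4/5 of 5655153 = 4524122.40, rounded up to 4524123; 4,524,123 required, 4,524,123 in favor — approved.
Series C: 3/4 of 2176036 = 1632027; 1,632,027 required, 1,632,027 in favor — approved.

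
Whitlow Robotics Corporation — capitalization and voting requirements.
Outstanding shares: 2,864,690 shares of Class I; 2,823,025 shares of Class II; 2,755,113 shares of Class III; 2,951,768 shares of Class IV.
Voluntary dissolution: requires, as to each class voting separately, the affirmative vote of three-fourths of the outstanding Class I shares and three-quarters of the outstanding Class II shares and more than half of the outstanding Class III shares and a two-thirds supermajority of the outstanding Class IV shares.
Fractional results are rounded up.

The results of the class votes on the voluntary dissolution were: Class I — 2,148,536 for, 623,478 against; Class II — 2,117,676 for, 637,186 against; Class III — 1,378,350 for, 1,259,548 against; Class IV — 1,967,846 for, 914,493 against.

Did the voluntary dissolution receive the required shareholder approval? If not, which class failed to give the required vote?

Class I: 3/4 of 2864690 = 2148517.50, rounded up to 2148518; 2,148,518 required, 2,148,536 in favor — approved.
Class II: 3/4 of 2823025 = 2117268.75, rounded up to 2117269; 2,117,269 required, 2,117,676 in favor — approved.
Class III: a majority of 2755113 is 1377557; 1,377,557 required, 1,378,350 in favor — approved.
Class IV: 2/3 of 2951768 = 1967845.33, rounded up to 1967846; 1,967,846 required, 1,967,846 in favor — approved.

Approved — every class gave the required vote.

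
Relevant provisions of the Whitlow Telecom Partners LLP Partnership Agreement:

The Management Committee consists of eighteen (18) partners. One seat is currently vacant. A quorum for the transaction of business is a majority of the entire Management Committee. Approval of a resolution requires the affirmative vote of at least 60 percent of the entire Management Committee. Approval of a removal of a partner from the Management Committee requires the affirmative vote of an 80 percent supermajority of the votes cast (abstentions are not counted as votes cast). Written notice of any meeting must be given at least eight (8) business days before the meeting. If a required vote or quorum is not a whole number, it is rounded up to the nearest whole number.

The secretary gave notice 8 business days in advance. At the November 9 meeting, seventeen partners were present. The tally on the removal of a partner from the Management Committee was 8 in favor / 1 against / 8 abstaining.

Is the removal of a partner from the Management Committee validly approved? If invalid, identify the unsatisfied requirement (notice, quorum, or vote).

Notice: 8 business days given; 8 required (8 ≥ 8). Satisfied.
Quorum: 17 present; quorum is 10. Satisfied.
Vote: the removal of a partner from the Management Committee requires four-fifths of the votes cast (17 present − 8 abstaining = 9). 4/5 of 9 = 7.20, rounded up to 8, so 8 affirmative votes are needed; 8 voted in favor. Satisfied.

Valid — all requirements satisfied.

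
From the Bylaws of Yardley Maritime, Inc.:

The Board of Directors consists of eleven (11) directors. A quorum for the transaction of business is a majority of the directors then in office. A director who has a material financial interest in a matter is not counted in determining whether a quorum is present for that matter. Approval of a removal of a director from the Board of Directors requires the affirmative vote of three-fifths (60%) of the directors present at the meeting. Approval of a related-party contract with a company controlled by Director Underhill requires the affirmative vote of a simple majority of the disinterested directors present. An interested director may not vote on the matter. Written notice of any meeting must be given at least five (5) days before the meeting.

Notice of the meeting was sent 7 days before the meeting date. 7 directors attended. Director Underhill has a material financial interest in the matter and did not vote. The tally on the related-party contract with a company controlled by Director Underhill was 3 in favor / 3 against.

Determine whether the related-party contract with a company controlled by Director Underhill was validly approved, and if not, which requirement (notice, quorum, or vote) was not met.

Notice: 7 days given; 5 required (7 ≥ 5). Satisfied.
Quorum: 7 present, but the 1 interested director does not count, leaving 6. Quorum is 6. Satisfied.
Vote: the related-party contract with a company controlled by Director Underhill requires a majority of the disinterested directors present (7 − 1 = 6). A majority of 6 is 4, so 4 affirmative votes are needed; 3 voted in favor. Not satisfied.

Invalid — vote requirement not satisfied.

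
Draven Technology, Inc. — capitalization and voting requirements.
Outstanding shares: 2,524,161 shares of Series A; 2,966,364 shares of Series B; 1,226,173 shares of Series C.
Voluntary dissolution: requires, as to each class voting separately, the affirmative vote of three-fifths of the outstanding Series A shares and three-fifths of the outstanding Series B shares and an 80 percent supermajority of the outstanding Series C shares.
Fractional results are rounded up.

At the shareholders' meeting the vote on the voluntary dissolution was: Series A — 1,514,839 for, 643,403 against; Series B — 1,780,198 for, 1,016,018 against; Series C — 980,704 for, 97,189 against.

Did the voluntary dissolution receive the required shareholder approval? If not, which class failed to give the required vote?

Not approved — the Series C shares did not give the required vote.

Series A: 3/5 of 2524161 = 1514496.60, rounded up to 1514497; 1,514,497 required, 1,514,839 in favor — approved.
Series B: 3/5 of 2966364 = 1779818.40, rounded up to 1779819; 1,779,819 required, 1,780,198 in favor — approved.
Series C: 4/5 of 1226173 = 980938.40, rounded up to 980939; 980,939 required, 980,704 in favor — not approved.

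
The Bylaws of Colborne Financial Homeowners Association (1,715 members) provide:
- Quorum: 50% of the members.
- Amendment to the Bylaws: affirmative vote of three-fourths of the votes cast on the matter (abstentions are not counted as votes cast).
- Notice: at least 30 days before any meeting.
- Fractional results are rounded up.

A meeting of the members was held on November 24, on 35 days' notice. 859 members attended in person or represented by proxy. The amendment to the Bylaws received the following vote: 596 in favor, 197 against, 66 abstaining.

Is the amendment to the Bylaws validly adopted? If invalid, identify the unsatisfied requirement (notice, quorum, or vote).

Valid — all requirements satisfied.

Notice: 35 days given; 30 required. Satisfied.
Quorum: 50% of 1,715 = 857.50, rounded up to 858; 859 present. Satisfied.
Vote: requires three-fourths of the votes cast (859 − 66 abstaining = 793); 3/4 of 793 = 594.75, rounded up to 595, so 595 needed; 596 in favor. Satisfied.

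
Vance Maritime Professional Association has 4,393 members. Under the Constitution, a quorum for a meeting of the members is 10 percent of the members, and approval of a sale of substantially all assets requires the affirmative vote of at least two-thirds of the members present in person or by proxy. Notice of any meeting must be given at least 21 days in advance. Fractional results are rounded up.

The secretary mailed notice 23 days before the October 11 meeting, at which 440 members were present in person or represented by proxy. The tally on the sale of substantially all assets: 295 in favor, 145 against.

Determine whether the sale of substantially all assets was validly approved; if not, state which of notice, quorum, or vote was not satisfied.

Notice: 23 days given; 21 required. Satisfied.
Quorum: 10% of 4,393 = 439.30, rounded up to 440; 440 present. Satisfied.
Vote: requires two-thirds of those present (440); 2/3 of 440 = 293.33, rounded up to 294, so 294 needed; 295 in favor. Satisfied.

Valid — all requirements satisfied.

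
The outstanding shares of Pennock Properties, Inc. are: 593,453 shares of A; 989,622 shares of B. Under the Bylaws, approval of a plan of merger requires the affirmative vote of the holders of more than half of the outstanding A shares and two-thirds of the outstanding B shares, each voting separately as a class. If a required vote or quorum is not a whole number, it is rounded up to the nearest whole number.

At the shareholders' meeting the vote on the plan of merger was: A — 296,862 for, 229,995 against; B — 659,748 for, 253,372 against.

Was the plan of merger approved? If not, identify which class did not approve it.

Approved — every class gave the required vote.

A: a majority of 593453 is 296727; 296,727 required, 296,862 in favor — approved.
B: 2/3 of 989622 = 659748; 659,748 required, 659,748 in favor — approved.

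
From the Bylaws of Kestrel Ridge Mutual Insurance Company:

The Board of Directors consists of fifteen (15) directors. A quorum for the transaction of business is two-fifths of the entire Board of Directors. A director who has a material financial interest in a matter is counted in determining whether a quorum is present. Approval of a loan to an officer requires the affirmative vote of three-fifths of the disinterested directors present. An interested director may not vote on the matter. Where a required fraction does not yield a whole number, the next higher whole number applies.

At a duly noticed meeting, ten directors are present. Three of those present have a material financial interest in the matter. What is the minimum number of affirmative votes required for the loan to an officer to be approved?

The loan to an officer requires three-fifths of the disinterested directors present (10 − 3 = 7).
3/5 of 7 = 4.20, rounded up to 5.

5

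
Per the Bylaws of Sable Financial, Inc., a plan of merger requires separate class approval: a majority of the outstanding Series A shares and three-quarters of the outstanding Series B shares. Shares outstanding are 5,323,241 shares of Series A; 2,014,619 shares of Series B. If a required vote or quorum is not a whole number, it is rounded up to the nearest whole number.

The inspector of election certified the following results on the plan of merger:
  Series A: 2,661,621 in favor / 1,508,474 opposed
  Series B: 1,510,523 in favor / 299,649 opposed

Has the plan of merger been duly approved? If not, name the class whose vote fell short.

Not approved — the Series B shares did not give the required vote.

Series A: a majority of 5323241 is 2661621; 2,661,621 required, 2,661,621 in favor — approved.
Series B: 3/4 of 2014619 = 1510964.25, rounded up to 1510965; 1,510,965 required, 1,510,523 in favor — not approved.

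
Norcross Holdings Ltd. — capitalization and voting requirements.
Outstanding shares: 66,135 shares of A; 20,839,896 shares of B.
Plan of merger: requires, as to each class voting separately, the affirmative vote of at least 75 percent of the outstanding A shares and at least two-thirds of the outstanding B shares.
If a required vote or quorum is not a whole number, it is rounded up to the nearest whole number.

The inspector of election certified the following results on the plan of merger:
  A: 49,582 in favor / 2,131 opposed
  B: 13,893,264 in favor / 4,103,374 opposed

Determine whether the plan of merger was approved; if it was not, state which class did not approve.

A: 3/4 of 66135 = 49601.25, rounded up to 49602; 49,602 required, 49,582 in favor — not approved.
B: 2/3 of 20839896 = 13893264; 13,893,264 required, 13,893,264 in favor — approved.

Not approved — the A shares did not give the required vote.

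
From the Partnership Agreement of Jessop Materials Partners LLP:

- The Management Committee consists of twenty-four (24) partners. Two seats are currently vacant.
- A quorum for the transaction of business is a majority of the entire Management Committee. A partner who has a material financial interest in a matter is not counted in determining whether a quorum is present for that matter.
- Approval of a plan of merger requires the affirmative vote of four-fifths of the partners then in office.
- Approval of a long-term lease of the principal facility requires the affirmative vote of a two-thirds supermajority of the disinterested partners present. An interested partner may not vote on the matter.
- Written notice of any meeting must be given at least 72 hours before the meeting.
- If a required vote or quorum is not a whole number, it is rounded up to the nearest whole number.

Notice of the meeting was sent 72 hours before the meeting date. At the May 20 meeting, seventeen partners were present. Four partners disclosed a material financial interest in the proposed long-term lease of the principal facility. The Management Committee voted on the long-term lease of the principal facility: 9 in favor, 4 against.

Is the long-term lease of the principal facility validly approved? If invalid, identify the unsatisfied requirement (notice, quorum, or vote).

Valid — all requirements satisfied.

Notice: 72 hours given; 72 required (72 ≥ 72). Satisfied.
Quorum: 17 present, but the 4 interested partners do not count, leaving 13. Quorum is 13. Satisfied.
Vote: the long-term lease of the principal facility requires two-thirds of the disinterested partners present (17 − 4 = 13). 2/3 of 13 = 8.67, rounded up to 9, so 9 affirmative votes are needed; 9 voted in favor. Satisfied.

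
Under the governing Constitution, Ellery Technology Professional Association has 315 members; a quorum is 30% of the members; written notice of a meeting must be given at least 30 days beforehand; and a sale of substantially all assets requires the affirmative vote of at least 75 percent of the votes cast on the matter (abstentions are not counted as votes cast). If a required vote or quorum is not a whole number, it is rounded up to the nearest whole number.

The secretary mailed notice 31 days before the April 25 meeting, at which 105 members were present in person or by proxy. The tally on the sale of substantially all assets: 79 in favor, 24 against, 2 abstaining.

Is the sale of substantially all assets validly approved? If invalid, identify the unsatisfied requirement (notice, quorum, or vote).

Valid — all requirements satisfied.

Notice: 31 days given; 30 required. Satisfied.
Quorum: 30% of 315 = 94.50, rounded up to 95; 105 present. Satisfied.
Vote: requires three-fourths of the votes cast (105 − 2 abstaining = 103); 3/4 of 103 = 77.25, rounded up to 78, so 78 needed; 79 in favor. Satisfied.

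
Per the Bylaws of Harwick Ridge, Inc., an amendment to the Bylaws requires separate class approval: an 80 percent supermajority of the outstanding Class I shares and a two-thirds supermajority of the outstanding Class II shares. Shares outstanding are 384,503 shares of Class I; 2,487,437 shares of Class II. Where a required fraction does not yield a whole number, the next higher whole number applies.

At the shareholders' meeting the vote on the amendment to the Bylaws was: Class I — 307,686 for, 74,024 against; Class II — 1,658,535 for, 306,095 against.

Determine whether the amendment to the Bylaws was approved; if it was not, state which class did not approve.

Class I: 4/5 of 384503 = 307602.40, rounded up to 307603; 307,603 required, 307,686 in favor — approved.
Class II: 2/3 of 2487437 = 1658291.33, rounded up to 1658292; 1,658,292 required, 1,658,535 in favor — approved.

Approved — every class gave the required vote.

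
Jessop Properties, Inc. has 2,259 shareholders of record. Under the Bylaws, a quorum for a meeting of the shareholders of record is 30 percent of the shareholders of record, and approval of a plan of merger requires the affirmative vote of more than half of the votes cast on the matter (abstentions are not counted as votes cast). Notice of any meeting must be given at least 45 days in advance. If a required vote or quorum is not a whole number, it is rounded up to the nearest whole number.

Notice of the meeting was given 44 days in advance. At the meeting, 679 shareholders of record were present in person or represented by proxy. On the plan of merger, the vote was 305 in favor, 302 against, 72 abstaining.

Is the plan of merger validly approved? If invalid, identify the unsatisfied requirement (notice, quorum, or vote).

Invalid — notice requirement not satisfied.

Notice: 44 days given; 45 required. Not satisfied.
Quorum: 30% of 2,259 = 677.70, rounded up to 678; 679 present. Satisfied.
Vote: requires a majority of the votes cast (679 − 72 abstaining = 607); a majority of 607 is 304, so 304 needed; 305 in favor. Satisfied.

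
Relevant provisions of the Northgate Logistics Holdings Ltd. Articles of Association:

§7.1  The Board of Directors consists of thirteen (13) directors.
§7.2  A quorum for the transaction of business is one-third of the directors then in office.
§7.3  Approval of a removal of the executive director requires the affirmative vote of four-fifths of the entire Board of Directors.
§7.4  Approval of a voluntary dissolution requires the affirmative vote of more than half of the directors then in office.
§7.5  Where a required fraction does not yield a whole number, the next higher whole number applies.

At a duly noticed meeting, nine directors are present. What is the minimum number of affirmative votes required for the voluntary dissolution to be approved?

The voluntary dissolution requires a majority of the directors then in office (13).
A majority of 13 is 7.

7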